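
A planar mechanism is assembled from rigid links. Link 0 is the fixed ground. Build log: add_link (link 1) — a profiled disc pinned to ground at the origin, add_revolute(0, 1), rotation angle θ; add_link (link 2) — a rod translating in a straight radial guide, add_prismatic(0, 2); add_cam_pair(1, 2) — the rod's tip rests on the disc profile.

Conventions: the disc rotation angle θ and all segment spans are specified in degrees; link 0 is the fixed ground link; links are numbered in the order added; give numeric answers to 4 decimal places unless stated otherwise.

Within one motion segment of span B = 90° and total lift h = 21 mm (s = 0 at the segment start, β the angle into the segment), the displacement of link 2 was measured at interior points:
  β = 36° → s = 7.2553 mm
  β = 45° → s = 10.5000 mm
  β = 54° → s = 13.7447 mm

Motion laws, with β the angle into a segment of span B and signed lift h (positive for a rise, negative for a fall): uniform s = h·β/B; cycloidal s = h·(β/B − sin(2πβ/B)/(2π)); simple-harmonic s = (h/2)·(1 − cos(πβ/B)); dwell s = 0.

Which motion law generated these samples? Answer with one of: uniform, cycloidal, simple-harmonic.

candidates at β/B = r: uniform s = h·r (linear in β); cycloidal s = h·(r − sin(2πr)/(2π)); simple-harmonic s = (h/2)(1 − cos(πr))
β=36°: printed 7.2553 | uniform 8.4000, cycloidal 6.4355, simple-harmonic 7.2553
β=45°: printed 10.5000 | uniform 10.5000, cycloidal 10.5000, simple-harmonic 10.5000
β=54°: printed 13.7447 | uniform 12.6000, cycloidal 14.5645, simple-harmonic 13.7447
only one law matches every sample → simple-harmonic

simple-harmonic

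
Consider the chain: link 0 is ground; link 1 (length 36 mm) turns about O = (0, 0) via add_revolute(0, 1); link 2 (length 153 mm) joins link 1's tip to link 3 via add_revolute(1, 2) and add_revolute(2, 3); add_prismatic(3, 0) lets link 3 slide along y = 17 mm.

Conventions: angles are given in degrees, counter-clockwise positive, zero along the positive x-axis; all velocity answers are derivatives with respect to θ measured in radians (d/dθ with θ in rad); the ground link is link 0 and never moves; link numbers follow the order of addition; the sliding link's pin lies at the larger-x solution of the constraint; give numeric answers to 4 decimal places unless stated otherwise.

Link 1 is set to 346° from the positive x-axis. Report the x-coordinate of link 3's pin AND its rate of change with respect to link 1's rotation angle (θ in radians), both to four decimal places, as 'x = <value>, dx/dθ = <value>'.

geometry: r = 36 mm, L = 153 mm, e = 17 mm
crank pin P = (r cos θ, r sin θ) = (34.930646, -8.709188)
h = r sin θ − e = -8.709188 − 17 = -25.709188
x = r cos θ + √(L² − h²) = 34.930646 + 150.824526 = 185.755172
dx/dθ = −r sin θ − h·r cos θ/√(L² − h²) (θ in radians; h = -25.709188) = 14.663383

x = 185.7552, dx/dθ = 14.6634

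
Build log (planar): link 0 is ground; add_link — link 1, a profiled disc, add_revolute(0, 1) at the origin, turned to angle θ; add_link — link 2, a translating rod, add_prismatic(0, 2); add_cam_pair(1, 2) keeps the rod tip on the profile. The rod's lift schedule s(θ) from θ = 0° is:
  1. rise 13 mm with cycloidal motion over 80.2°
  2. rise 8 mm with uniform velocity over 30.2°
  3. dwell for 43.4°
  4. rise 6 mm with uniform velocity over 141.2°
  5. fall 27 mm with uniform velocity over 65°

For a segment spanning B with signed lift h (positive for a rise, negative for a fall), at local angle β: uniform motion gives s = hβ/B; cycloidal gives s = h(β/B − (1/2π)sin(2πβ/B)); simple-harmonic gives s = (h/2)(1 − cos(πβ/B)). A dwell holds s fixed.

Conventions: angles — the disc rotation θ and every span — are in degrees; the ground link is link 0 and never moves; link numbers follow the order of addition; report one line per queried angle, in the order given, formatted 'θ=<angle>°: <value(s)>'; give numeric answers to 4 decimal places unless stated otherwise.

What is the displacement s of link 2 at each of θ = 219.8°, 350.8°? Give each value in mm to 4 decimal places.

seg 1 [0°–80.2°] cycloidal, h=13: full span → s += 13 → s = 13.0000
seg 2 [80.2°–110.4°] uniform, h=8: full span → s += 8 → s = 21.0000
seg 3 [110.4°–153.8°] dwell: s stays 21.0000
seg 4 [153.8°–295°] uniform, h=6: θ=219.8° here. β=66, B=141.2. 6·66/141.2 = 2.8045 → s = 23.8045
seg 4 [153.8°–295°] uniform, h=6: full span → s += 6 → s = 27.0000
seg 5 [295°–360°] uniform, h=-27: θ=350.8° here. β=55.8, B=65. -27·55.8/65 = -23.1785 → s = 3.8215

θ=219.8°: 23.8045
θ=350.8°: 3.8215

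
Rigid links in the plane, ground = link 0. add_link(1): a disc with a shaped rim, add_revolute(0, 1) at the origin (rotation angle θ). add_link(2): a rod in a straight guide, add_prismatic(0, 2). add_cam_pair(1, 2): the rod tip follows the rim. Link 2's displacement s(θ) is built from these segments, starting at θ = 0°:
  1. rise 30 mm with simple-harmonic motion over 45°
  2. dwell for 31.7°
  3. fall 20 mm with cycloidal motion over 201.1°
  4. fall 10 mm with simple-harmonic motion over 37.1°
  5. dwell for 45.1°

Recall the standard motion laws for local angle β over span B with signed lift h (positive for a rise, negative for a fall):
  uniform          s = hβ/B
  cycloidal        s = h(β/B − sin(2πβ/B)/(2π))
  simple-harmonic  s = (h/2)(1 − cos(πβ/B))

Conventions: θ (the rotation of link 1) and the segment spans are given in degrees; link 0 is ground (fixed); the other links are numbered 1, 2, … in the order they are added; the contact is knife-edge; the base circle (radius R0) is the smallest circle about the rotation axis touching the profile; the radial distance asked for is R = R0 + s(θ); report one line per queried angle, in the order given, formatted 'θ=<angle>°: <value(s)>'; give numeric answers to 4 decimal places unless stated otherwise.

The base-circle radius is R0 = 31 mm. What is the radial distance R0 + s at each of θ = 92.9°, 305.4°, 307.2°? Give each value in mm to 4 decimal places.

segment 1 (0° to 45°, simple-harmonic, h = 30) is passed completely: s = 0.0000 + (30) = 30.0000
segment 2 (45° to 76.7°, dwell): s unchanged at 30.0000
θ = 92.9° falls in segment 3 (76.7° to 277.8°, cycloidal, h = -20): β = 92.9 − 76.7 = 16.2°, B = 201.1°; Δs = -20·(0.0806 − sin(2π·0.0806)/(2π)) = -0.0679; s = 30.0000 − 0.0679 = 29.9321
segment 3 (76.7° to 277.8°, cycloidal, h = -20) is passed completely: s = 30.0000 + (-20) = 10.0000
θ = 305.4° falls in segment 4 (277.8° to 314.9°, simple-harmonic, h = -10): β = 305.4 − 277.8 = 27.6°, B = 37.1°; Δs = -10/2·(1 − cos(π·0.7439)) = -8.4675; s = 10.0000 − 8.4675 = 1.5325
θ = 307.2° falls in segment 4 (277.8° to 314.9°, simple-harmonic, h = -10): β = 307.2 − 277.8 = 29.4°, B = 37.1°; Δs = -10/2·(1 − cos(π·0.7925)) = -8.9743; s = 10.0000 − 8.9743 = 1.0257
θ=92.9°: R = R0 + s = 31 + 29.9321 = 60.9321
θ=305.4°: R = R0 + s = 31 + 1.5325 = 32.5325
θ=307.2°: R = R0 + s = 31 + 1.0257 = 32.0257

θ=92.9°: 60.9321
θ=305.4°: 32.5325
θ=307.2°: 32.0257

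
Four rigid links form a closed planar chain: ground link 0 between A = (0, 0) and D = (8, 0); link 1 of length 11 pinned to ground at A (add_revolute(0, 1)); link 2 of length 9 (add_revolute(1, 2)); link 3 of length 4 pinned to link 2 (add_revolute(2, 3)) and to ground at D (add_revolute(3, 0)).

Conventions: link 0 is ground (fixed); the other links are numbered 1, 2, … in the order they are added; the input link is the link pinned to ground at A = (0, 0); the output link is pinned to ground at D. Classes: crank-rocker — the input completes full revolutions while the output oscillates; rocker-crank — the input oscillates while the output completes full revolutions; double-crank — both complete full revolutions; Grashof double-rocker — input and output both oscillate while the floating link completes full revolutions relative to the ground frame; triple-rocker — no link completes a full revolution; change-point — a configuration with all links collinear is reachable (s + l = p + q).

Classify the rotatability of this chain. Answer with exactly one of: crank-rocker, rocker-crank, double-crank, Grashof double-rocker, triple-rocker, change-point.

lengths: ground=8, input=11, coupler=9, output=4
sorted: s=4 (shortest), l=11 (longest), p+q=17
s + l = 15 vs p + q = 17
s + l < p + q (Grashof) with shortest = output link → rocker-crank

rocker-crank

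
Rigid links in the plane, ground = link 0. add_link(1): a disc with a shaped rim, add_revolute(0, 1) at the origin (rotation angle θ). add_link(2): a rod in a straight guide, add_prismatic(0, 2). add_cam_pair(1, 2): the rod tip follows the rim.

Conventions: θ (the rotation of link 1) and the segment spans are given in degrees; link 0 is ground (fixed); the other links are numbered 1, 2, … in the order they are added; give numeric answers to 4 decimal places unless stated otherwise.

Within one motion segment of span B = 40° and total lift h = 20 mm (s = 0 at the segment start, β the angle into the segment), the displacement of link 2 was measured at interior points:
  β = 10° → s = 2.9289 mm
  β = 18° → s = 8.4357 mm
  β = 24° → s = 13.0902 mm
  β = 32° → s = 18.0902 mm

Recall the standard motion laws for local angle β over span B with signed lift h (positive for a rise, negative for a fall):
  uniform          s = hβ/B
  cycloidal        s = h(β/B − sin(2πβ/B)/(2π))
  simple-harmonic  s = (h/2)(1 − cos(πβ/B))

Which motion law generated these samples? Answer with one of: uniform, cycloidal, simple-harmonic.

candidates at β/B = r: uniform s = h·r (linear in β); cycloidal s = h·(r − sin(2πr)/(2π)); simple-harmonic s = (h/2)(1 − cos(πr))
β=10°: printed 2.9289 | uniform 5.0000, cycloidal 1.8169, simple-harmonic 2.9289
β=18°: printed 8.4357 | uniform 9.0000, cycloidal 8.0164, simple-harmonic 8.4357
β=24°: printed 13.0902 | uniform 12.0000, cycloidal 13.8710, simple-harmonic 13.0902
β=32°: printed 18.0902 | uniform 16.0000, cycloidal 19.0273, simple-harmonic 18.0902
only one law matches every sample → simple-harmonic

simple-harmonic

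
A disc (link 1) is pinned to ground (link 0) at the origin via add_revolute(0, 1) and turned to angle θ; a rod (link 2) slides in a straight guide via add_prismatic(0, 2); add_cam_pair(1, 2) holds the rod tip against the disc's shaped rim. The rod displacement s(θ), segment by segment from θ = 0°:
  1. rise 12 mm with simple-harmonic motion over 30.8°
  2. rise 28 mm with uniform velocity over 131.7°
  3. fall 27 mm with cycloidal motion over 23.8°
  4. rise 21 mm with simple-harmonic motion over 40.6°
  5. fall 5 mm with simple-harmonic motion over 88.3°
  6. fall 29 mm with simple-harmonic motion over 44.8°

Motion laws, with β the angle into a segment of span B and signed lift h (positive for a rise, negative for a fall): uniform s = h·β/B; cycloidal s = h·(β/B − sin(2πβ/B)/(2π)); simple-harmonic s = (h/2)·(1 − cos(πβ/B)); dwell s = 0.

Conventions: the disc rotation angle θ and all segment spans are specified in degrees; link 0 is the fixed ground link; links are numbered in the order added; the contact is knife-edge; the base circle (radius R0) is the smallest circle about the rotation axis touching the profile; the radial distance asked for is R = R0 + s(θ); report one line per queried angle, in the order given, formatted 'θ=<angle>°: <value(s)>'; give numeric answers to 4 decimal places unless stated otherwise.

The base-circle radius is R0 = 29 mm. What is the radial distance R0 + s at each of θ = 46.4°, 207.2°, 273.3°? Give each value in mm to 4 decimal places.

segment 1 (0° to 30.8°, simple-harmonic, h = 12) is passed completely: s = 0.0000 + (12) = 12.0000
θ = 46.4° falls in segment 2 (30.8° to 162.5°, uniform, h = 28): β = 46.4 − 30.8 = 15.6°, B = 131.7°; Δs = 28·15.6/131.7 = 3.3166; s = 12.0000 + 3.3166 = 15.3166
segment 2 (30.8° to 162.5°, uniform, h = 28) is passed completely: s = 12.0000 + (28) = 40.0000
segment 3 (162.5° to 186.3°, cycloidal, h = -27) is passed completely: s = 40.0000 + (-27) = 13.0000
θ = 207.2° falls in segment 4 (186.3° to 226.9°, simple-harmonic, h = 21): β = 207.2 − 186.3 = 20.9°, B = 40.6°; Δs = 21/2·(1 − cos(π·0.5148)) = 10.9873; s = 13.0000 + 10.9873 = 23.9873
segment 4 (186.3° to 226.9°, simple-harmonic, h = 21) is passed completely: s = 13.0000 + (21) = 34.0000
θ = 273.3° falls in segment 5 (226.9° to 315.2°, simple-harmonic, h = -5): β = 273.3 − 226.9 = 46.4°, B = 88.3°; Δs = -5/2·(1 − cos(π·0.5255)) = -2.6999; s = 34.0000 − 2.6999 = 31.3001
θ=46.4°: R = R0 + s = 29 + 15.3166 = 44.3166
θ=207.2°: R = R0 + s = 29 + 23.9873 = 52.9873
θ=273.3°: R = R0 + s = 29 + 31.3001 = 60.3001

θ=46.4°: 44.3166
θ=207.2°: 52.9873
θ=273.3°: 60.3001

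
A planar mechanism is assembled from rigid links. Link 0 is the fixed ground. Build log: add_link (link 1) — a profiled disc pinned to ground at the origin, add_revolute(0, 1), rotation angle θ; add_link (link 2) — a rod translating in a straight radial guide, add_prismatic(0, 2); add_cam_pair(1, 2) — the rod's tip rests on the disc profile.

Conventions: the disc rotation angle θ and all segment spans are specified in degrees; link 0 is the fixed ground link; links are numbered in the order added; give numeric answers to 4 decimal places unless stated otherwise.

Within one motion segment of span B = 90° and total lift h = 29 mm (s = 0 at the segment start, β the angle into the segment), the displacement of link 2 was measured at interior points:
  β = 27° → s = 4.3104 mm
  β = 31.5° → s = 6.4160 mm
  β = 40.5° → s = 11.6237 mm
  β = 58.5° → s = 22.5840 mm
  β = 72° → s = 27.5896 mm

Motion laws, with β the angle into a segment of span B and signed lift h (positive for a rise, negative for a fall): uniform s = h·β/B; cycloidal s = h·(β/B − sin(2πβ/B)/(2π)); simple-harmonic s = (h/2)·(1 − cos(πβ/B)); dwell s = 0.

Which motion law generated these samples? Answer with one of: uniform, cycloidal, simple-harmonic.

candidates at β/B = r: uniform s = h·r (linear in β); cycloidal s = h·(r − sin(2πr)/(2π)); simple-harmonic s = (h/2)(1 − cos(πr))
β=27°: printed 4.3104 | uniform 8.7000, cycloidal 4.3104, simple-harmonic 5.9771
β=31.5°: printed 6.4160 | uniform 10.1500, cycloidal 6.4160, simple-harmonic 7.9171
β=40.5°: printed 11.6237 | uniform 13.0500, cycloidal 11.6237, simple-harmonic 12.2317
β=58.5°: printed 22.5840 | uniform 18.8500, cycloidal 22.5840, simple-harmonic 21.0829
β=72°: printed 27.5896 | uniform 23.2000, cycloidal 27.5896, simple-harmonic 26.2307
only one law matches every sample → cycloidal

cycloidal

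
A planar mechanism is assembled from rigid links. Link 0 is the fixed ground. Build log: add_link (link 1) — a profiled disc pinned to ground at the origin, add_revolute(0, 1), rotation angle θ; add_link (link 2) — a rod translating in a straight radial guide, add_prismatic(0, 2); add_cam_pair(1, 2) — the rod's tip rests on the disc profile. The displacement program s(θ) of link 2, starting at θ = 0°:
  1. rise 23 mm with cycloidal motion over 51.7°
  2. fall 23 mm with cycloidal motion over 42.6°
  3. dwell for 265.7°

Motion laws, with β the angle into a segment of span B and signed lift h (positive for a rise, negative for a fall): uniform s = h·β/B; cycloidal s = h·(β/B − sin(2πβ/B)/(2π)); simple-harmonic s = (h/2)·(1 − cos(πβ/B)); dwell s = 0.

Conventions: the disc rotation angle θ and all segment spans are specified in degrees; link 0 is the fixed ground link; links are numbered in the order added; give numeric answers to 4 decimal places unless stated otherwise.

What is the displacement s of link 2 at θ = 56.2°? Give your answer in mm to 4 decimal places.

seg 1 [0°–51.7°] cycloidal, h=23: full span → s += 23 → s = 23.0000
seg 2 [51.7°–94.3°] cycloidal, h=-23: θ=56.2° here. β=4.5, B=42.6. -23·(0.1056 − sin(2π·0.1056)/(2π)) = -0.1745 → s = 22.8255

22.8255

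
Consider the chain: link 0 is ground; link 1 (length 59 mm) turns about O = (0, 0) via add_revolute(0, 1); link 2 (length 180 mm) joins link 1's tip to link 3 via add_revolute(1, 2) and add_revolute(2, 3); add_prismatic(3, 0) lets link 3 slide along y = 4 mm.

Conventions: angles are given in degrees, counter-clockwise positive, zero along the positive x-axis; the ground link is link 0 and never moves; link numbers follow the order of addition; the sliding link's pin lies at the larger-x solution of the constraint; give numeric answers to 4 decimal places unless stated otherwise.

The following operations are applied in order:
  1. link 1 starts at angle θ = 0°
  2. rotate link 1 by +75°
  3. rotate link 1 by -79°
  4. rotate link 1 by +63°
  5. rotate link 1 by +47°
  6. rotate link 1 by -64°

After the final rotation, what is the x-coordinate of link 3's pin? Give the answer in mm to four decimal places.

geometry: r = 59 mm, L = 180 mm, e = 4 mm; θ starts at 0°
rotate link 1 by +75°: θ ← 0° +75° = 75°
rotate link 1 by -79°: θ ← 75° -79° = -4°
rotate link 1 by +63°: θ ← -4° +63° = 59°
rotate link 1 by +47°: θ ← 59° +47° = 106°
rotate link 1 by -64°: θ ← 106° -64° = 42°
crank pin P = (r cos θ, r sin θ) = (43.845545, 39.478706)
h = r sin θ − e = 39.478706 − 4 = 35.478706
x = r cos θ + √(L² − h²) = 43.845545 + 176.468868 = 220.314413

220.3144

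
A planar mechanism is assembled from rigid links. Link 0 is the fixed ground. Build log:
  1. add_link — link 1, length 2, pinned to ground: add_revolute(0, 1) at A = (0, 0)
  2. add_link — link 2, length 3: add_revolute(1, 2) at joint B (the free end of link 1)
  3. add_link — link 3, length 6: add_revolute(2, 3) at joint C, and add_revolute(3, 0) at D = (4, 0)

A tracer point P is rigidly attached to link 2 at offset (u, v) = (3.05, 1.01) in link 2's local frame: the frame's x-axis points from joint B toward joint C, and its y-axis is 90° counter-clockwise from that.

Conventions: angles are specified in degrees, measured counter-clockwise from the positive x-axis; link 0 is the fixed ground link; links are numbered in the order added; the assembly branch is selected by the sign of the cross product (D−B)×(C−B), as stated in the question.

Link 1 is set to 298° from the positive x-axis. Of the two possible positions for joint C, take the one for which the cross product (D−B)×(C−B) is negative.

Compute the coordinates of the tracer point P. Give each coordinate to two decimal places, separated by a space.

A=(0,0), D=(4.00,0)
B = A + 2.00·(cos298°, sin298°) = (0.9389, -1.7659)
|BD| = 3.5339
circle(B,3.00) ∩ circle(D,6.00): a=-2.0532, h=2.1873
  candidates: C₊=(-1.9325,-0.8972) cross=7.730; C₋=(0.2535,-4.6865) cross=-7.730
  branch - wants cross < 0 → take C=(0.2535,-4.6865) (cross=-7.730)
ex = (C−B)/|BC| = (-0.2285,-0.9735); ey = (0.9735,-0.2285)
P = B + 3.05·ex + 1.01·ey = (1.2253,-4.9660)

1.23 -4.97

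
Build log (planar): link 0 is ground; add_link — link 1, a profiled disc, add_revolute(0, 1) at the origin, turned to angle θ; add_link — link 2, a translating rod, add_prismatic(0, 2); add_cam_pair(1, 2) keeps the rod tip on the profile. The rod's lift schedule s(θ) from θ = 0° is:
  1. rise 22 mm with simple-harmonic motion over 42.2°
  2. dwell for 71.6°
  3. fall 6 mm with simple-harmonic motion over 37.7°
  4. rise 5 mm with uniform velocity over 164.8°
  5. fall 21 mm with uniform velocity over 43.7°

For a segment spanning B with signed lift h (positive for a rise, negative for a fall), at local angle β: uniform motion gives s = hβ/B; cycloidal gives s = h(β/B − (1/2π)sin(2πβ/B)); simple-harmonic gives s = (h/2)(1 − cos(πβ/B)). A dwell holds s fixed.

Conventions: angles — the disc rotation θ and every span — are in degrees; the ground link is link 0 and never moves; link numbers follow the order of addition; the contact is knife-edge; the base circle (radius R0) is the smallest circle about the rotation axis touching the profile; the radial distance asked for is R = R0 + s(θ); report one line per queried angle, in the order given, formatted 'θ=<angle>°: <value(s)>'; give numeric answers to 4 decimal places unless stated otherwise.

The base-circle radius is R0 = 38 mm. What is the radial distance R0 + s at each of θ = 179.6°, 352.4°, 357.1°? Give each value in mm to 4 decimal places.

seg 1 [0°–42.2°] simple-harmonic, h=22: full span → s += 22 → s = 22.0000
seg 2 [42.2°–113.8°] dwell: s stays 22.0000
seg 3 [113.8°–151.5°] simple-harmonic, h=-6: full span → s += -6 → s = 16.0000
seg 4 [151.5°–316.3°] uniform, h=5: θ=179.6° here. β=28.1, B=164.8. 5·28.1/164.8 = 0.8525 → s = 16.8525
seg 4 [151.5°–316.3°] uniform, h=5: full span → s += 5 → s = 21.0000
seg 5 [316.3°–360°] uniform, h=-21: θ=352.4° here. β=36.1, B=43.7. -21·36.1/43.7 = -17.3478 → s = 3.6522
seg 5 [316.3°–360°] uniform, h=-21: θ=357.1° here. β=40.8, B=43.7. -21·40.8/43.7 = -19.6064 → s = 1.3936
θ=179.6°: R = R0 + s = 38 + 16.8525 = 54.8525
θ=352.4°: R = R0 + s = 38 + 3.6522 = 41.6522
θ=357.1°: R = R0 + s = 38 + 1.3936 = 39.3936

θ=179.6°: 54.8525
θ=352.4°: 41.6522
θ=357.1°: 39.3936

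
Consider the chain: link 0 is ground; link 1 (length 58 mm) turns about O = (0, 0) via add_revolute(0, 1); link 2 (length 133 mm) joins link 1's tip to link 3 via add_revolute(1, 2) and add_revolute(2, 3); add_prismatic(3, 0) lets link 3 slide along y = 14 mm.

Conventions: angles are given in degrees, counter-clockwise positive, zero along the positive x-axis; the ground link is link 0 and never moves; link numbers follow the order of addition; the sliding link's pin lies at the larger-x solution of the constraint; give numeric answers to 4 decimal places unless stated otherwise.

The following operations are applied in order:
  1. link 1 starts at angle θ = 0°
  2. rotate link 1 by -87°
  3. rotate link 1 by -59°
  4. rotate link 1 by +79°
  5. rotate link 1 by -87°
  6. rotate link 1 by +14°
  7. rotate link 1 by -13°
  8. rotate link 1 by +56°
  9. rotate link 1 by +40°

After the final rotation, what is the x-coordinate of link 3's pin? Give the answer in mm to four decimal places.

geometry: r = 58 mm, L = 133 mm, e = 14 mm; θ starts at 0°
rotate link 1 by -87°: θ ← 0° -87° = -87°
rotate link 1 by -59°: θ ← -87° -59° = -146°
rotate link 1 by +79°: θ ← -146° +79° = -67°
rotate link 1 by -87°: θ ← -67° -87° = -154°
rotate link 1 by +14°: θ ← -154° +14° = -140°
rotate link 1 by -13°: θ ← -140° -13° = -153°
rotate link 1 by +56°: θ ← -153° +56° = -97°
rotate link 1 by +40°: θ ← -97° +40° = -57°
crank pin P = (r cos θ, r sin θ) = (31.589064, -48.642893)
h = r sin θ − e = -48.642893 − 14 = -62.642893
x = r cos θ + √(L² − h²) = 31.589064 + 117.323774 = 148.912838

148.9128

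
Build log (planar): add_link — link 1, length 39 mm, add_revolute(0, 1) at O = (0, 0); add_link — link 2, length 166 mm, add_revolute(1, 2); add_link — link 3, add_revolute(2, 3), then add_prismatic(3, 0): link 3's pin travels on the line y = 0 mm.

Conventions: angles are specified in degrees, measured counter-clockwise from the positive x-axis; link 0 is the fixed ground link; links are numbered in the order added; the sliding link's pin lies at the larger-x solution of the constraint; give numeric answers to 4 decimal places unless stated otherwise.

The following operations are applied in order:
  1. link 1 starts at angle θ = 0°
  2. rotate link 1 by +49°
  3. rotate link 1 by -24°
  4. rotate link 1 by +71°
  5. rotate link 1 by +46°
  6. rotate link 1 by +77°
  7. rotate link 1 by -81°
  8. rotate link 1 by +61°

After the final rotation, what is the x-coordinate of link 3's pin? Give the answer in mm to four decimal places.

geometry: r = 39 mm, L = 166 mm, e = 0 mm; θ starts at 0°
rotate link 1 by +49°: θ ← 0° +49° = 49°
rotate link 1 by -24°: θ ← 49° -24° = 25°
rotate link 1 by +71°: θ ← 25° +71° = 96°
rotate link 1 by +46°: θ ← 96° +46° = 142°
rotate link 1 by +77°: θ ← 142° +77° = 219°
rotate link 1 by -81°: θ ← 219° -81° = 138°
rotate link 1 by +61°: θ ← 138° +61° = 199°
crank pin P = (r cos θ, r sin θ) = (-36.875224, -12.697158)
h = r sin θ − e = -12.697158 − 0 = -12.697158
x = r cos θ + √(L² − h²) = -36.875224 + 165.513692 = 128.638467

128.6385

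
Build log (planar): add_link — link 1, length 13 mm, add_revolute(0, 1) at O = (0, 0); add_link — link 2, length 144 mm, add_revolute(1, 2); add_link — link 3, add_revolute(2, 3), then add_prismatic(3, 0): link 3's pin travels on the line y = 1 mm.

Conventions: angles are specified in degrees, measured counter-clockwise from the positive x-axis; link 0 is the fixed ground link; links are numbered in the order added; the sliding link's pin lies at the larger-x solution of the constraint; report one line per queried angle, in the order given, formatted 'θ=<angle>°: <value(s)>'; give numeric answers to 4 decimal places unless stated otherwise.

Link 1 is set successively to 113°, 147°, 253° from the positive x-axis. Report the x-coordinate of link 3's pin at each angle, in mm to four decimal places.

geometry: r = 13 mm, L = 144 mm, e = 1 mm
θ=113°: crank pin P = (r cos θ, r sin θ) = (-5.079505, 11.966563)
θ=113°: h = r sin θ − e = 11.966563 − 1 = 10.966563
θ=113°: x = r cos θ + √(L² − h²) = -5.079505 + 143.581804 = 138.502300
θ=147°: crank pin P = (r cos θ, r sin θ) = (-10.902717, 7.080307)
θ=147°: h = r sin θ − e = 7.080307 − 1 = 6.080307
θ=147°: x = r cos θ + √(L² − h²) = -10.902717 + 143.871574 = 132.968857
θ=253°: crank pin P = (r cos θ, r sin θ) = (-3.800832, -12.431962)
θ=253°: h = r sin θ − e = -12.431962 − 1 = -13.431962
θ=253°: x = r cos θ + √(L² − h²) = -3.800832 + 143.372181 = 139.571349

θ=113°: 138.5023
θ=147°: 132.9689
θ=253°: 139.5713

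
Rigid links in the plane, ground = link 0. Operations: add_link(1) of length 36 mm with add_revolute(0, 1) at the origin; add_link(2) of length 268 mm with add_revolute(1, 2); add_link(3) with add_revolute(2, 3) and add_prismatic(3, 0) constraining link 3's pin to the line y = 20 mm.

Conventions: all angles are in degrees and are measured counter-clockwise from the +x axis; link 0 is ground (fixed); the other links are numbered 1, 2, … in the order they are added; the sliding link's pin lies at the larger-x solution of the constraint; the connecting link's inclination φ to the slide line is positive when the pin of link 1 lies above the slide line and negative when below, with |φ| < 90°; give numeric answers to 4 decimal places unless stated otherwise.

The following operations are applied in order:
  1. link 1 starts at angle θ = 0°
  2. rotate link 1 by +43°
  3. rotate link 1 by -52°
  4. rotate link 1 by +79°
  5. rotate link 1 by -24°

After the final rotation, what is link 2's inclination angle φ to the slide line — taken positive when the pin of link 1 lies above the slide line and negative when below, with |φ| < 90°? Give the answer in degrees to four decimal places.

geometry: r = 36 mm, L = 268 mm, e = 20 mm; θ starts at 0°
rotate link 1 by +43°: θ ← 0° +43° = 43°
rotate link 1 by -52°: θ ← 43° -52° = -9°
rotate link 1 by +79°: θ ← -9° +79° = 70°
rotate link 1 by -24°: θ ← 70° -24° = 46°
h = r sin θ − e = 25.896233 − 20 = 5.896233
sin φ = h / L = 5.896233 / 268 = 0.02200087
φ = arcsin(0.02200087) = 1.260659°

1.2607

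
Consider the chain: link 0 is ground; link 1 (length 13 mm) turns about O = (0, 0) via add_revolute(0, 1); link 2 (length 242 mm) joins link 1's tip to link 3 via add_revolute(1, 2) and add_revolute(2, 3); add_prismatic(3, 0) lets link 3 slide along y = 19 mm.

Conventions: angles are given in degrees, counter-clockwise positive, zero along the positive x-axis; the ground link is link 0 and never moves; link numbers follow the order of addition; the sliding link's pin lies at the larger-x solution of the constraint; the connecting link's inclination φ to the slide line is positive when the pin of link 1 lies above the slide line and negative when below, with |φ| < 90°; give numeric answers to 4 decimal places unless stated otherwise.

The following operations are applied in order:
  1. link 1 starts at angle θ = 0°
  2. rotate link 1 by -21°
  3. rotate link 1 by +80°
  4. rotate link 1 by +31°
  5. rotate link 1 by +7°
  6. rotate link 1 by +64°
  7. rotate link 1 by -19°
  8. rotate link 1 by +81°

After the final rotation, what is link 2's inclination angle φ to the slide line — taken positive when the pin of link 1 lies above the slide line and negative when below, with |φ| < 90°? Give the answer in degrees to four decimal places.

geometry: r = 13 mm, L = 242 mm, e = 19 mm; θ starts at 0°
rotate link 1 by -21°: θ ← 0° -21° = -21°
rotate link 1 by +80°: θ ← -21° +80° = 59°
rotate link 1 by +31°: θ ← 59° +31° = 90°
rotate link 1 by +7°: θ ← 90° +7° = 97°
rotate link 1 by +64°: θ ← 97° +64° = 161°
rotate link 1 by -19°: θ ← 161° -19° = 142°
rotate link 1 by +81°: θ ← 142° +81° = 223°
h = r sin θ − e = -8.865979 − 19 = -27.865979
sin φ = h / L = -27.865979 / 242 = -0.11514867
φ = arcsin(-0.11514867) = -6.612200°

-6.6122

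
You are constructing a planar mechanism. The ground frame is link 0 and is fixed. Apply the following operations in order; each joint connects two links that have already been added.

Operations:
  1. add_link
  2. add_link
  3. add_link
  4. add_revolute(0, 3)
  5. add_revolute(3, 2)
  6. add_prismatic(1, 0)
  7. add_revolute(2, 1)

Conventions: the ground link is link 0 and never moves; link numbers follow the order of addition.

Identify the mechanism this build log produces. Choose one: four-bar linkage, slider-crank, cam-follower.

links: 4 (incl. ground); joints: 3 revolute, 1 prismatic, 0 higher (cam) pair, forming one closed loop
4 links, 3 revolutes + 1 prismatic in one loop → slider-crank

slider-crank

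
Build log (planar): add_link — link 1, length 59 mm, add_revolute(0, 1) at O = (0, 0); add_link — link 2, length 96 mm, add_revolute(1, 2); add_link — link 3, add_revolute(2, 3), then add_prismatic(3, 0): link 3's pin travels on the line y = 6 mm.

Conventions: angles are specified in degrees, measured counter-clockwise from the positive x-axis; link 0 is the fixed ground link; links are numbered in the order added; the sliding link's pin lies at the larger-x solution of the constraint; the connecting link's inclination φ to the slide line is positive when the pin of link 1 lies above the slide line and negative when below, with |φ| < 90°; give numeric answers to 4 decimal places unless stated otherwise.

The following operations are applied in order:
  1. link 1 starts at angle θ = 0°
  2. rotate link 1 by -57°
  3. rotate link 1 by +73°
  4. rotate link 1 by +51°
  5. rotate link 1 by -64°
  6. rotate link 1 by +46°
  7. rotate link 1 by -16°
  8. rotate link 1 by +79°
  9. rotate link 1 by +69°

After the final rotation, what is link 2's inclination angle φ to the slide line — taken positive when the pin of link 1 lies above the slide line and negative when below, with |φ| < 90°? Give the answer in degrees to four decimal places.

geometry: r = 59 mm, L = 96 mm, e = 6 mm; θ starts at 0°
rotate link 1 by -57°: θ ← 0° -57° = -57°
rotate link 1 by +73°: θ ← -57° +73° = 16°
rotate link 1 by +51°: θ ← 16° +51° = 67°
rotate link 1 by -64°: θ ← 67° -64° = 3°
rotate link 1 by +46°: θ ← 3° +46° = 49°
rotate link 1 by -16°: θ ← 49° -16° = 33°
rotate link 1 by +79°: θ ← 33° +79° = 112°
rotate link 1 by +69°: θ ← 112° +69° = 181°
h = r sin θ − e = -1.029692 − 6 = -7.029692
sin φ = h / L = -7.029692 / 96 = -0.07322596
φ = arcsin(-0.07322596) = -4.199297°

-4.1993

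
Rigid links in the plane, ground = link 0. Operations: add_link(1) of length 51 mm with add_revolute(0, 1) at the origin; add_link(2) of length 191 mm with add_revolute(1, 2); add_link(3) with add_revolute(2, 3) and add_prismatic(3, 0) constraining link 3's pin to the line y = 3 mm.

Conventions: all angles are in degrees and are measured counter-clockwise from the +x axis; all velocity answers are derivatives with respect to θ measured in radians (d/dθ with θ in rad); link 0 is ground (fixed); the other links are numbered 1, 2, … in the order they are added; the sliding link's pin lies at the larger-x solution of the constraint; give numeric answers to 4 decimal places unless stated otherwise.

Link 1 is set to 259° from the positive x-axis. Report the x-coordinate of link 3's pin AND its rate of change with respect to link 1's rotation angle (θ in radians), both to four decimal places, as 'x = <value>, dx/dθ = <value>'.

geometry: r = 51 mm, L = 191 mm, e = 3 mm
crank pin P = (r cos θ, r sin θ) = (-9.731259, -50.062986)
h = r sin θ − e = -50.062986 − 3 = -53.062986
x = r cos θ + √(L² − h²) = -9.731259 + 183.481115 = 173.749856
dx/dθ = −r sin θ − h·r cos θ/√(L² − h²) (θ in radians; h = -53.062986) = 47.248693

x = 173.7499, dx/dθ = 47.2487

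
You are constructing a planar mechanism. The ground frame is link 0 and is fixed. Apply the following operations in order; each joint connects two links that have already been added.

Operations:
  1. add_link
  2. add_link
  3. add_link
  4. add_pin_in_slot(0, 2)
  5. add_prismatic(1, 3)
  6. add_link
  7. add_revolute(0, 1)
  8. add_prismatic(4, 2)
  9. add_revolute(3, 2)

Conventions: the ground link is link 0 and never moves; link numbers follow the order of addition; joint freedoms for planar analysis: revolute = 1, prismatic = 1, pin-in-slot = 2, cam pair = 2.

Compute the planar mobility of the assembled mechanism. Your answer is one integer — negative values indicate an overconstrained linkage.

(L,J1,J2)=(1,0,0); link0 fixed
link1: (2,0,0)
link2: (3,0,0)
link3: (4,0,0)
PS 0-2 [J2]: (4,0,1)
P 1-3 [J1]: (4,1,1)
link4: (5,1,1)
R 0-1 [J1]: (5,2,1)
P 4-2 [J1]: (5,3,1)
R 3-2 [J1]: (5,4,1)
Grübler: 3·4 − 2·4 − 1 = 3

M = 3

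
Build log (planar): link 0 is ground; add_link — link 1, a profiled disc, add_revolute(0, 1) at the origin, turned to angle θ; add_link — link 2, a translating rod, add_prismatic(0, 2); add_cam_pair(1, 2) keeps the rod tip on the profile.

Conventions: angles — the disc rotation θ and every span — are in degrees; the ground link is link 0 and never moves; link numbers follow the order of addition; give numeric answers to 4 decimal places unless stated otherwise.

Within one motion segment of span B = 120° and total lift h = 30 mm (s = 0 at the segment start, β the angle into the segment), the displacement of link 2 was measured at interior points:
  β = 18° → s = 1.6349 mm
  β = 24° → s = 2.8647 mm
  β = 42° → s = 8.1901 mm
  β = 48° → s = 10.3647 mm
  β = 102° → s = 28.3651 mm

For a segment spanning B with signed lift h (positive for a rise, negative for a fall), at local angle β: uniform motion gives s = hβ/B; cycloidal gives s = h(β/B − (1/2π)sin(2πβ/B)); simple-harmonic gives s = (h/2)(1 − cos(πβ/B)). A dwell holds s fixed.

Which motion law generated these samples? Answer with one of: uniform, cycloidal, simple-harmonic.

candidates at β/B = r: uniform s = h·r (linear in β); cycloidal s = h·(r − sin(2πr)/(2π)); simple-harmonic s = (h/2)(1 − cos(πr))
β=18°: printed 1.6349 | uniform 4.5000, cycloidal 0.6372, simple-harmonic 1.6349
β=24°: printed 2.8647 | uniform 6.0000, cycloidal 1.4590, simple-harmonic 2.8647
β=42°: printed 8.1901 | uniform 10.5000, cycloidal 6.6372, simple-harmonic 8.1901
β=48°: printed 10.3647 | uniform 12.0000, cycloidal 9.1935, simple-harmonic 10.3647
β=102°: printed 28.3651 | uniform 25.5000, cycloidal 29.3628, simple-harmonic 28.3651
only one law matches every sample → simple-harmonic

simple-harmonic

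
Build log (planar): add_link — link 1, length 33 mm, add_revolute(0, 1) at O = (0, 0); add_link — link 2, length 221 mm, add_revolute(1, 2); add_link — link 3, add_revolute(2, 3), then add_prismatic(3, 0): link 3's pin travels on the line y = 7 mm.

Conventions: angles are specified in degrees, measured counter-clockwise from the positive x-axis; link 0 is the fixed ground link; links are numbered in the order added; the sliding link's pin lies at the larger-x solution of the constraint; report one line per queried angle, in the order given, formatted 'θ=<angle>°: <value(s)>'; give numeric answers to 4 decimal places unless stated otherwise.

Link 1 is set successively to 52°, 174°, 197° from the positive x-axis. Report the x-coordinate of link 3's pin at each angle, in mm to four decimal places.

geometry: r = 33 mm, L = 221 mm, e = 7 mm
θ=52°: crank pin P = (r cos θ, r sin θ) = (20.316829, 26.004355)
θ=52°: h = r sin θ − e = 26.004355 − 7 = 19.004355
θ=52°: x = r cos θ + √(L² − h²) = 20.316829 + 220.181367 = 240.498196
θ=174°: crank pin P = (r cos θ, r sin θ) = (-32.819223, 3.449439)
θ=174°: h = r sin θ − e = 3.449439 − 7 = -3.550561
θ=174°: x = r cos θ + √(L² − h²) = -32.819223 + 220.971477 = 188.152254
θ=197°: crank pin P = (r cos θ, r sin θ) = (-31.558057, -9.648266)
θ=197°: h = r sin θ − e = -9.648266 − 7 = -16.648266
θ=197°: x = r cos θ + √(L² − h²) = -31.558057 + 220.372038 = 188.813981

θ=52°: 240.4982
θ=174°: 188.1523
θ=197°: 188.8140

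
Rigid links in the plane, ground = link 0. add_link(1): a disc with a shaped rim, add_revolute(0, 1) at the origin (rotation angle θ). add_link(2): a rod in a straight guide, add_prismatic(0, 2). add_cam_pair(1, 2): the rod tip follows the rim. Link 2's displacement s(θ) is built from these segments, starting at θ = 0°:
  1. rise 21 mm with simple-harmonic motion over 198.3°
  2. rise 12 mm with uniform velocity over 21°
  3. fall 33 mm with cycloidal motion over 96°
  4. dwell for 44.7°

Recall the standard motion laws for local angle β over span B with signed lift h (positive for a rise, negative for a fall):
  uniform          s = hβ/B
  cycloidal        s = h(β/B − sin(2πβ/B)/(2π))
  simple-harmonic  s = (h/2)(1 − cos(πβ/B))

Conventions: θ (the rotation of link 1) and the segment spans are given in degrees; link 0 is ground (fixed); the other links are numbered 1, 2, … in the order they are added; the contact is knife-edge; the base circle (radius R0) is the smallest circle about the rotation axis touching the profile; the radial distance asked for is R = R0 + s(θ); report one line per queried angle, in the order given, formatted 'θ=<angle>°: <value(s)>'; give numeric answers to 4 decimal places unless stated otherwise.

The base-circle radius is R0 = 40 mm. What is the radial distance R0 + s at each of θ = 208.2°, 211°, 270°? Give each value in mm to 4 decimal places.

segment 1 (0° to 198.3°, simple-harmonic, h = 21) is passed completely: s = 0.0000 + (21) = 21.0000
θ = 208.2° falls in segment 2 (198.3° to 219.3°, uniform, h = 12): β = 208.2 − 198.3 = 9.9°, B = 21°; Δs = 12·9.9/21 = 5.6571; s = 21.0000 + 5.6571 = 26.6571
θ = 211° falls in segment 2 (198.3° to 219.3°, uniform, h = 12): β = 211 − 198.3 = 12.7°, B = 21°; Δs = 12·12.7/21 = 7.2571; s = 21.0000 + 7.2571 = 28.2571
segment 2 (198.3° to 219.3°, uniform, h = 12) is passed completely: s = 21.0000 + (12) = 33.0000
θ = 270° falls in segment 3 (219.3° to 315.3°, cycloidal, h = -33): β = 270 − 219.3 = 50.7°, B = 96°; Δs = -33·(0.5281 − sin(2π·0.5281)/(2π)) = -18.3514; s = 33.0000 − 18.3514 = 14.6486
θ=208.2°: R = R0 + s = 40 + 26.6571 = 66.6571
θ=211°: R = R0 + s = 40 + 28.2571 = 68.2571
θ=270°: R = R0 + s = 40 + 14.6486 = 54.6486

θ=208.2°: 66.6571
θ=211°: 68.2571
θ=270°: 54.6486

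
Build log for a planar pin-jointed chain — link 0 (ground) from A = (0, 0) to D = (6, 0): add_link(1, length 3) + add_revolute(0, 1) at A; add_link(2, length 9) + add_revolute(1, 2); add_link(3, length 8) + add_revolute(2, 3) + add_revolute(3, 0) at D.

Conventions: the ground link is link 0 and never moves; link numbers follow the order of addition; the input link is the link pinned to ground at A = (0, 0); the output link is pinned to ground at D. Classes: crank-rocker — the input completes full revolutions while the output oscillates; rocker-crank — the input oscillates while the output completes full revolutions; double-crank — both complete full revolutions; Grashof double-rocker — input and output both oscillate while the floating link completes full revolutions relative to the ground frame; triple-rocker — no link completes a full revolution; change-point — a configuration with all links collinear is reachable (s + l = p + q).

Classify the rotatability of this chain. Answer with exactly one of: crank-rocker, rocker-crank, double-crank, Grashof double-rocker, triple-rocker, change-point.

lengths: ground=6, input=3, coupler=9, output=8
sorted: s=3 (shortest), l=9 (longest), p+q=14
s + l = 12 vs p + q = 14
s + l < p + q (Grashof) with shortest = input link → crank-rocker

crank-rocker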